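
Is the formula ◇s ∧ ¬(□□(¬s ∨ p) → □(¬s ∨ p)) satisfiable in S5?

No, unsatisfiable

1. ◇s ∧ ¬(□□(¬s ∨ p) → □(¬s ∨ p)), w0
2. ◇s, w0   [∧-rule on 1]
3. ¬(□□(¬s ∨ p) → □(¬s ∨ p)), w0   [∧-rule on 1]
4. □□(¬s ∨ p), w0   [¬→-rule on 3]
5. ¬□(¬s ∨ p), w0   [¬→-rule on 3]
6. □(¬s ∨ p), w0   [□-rule on 4 via w0Rw0]
7. ¬s ∨ p, w0   [□-rule on 6 via w0Rw0]
8. p, w0   [∨-rule on 7 (branches; this branch)]
9. s, w1   [◇-rule on 2: fresh world w1, w0Rw1]
10. □(¬s ∨ p), w1   [□-rule on 4 via w0Rw1]
11. ¬s ∨ p, w1   [□-rule on 6 via w0Rw1]
12. p, w1   [∨-rule on 11 (branches; this branch)]
13. ¬(¬s ∨ p), w2   [¬□-rule on 5: fresh world w2, w0Rw2]
14. s, w2   [¬∨-rule on 13]
15. ¬p, w2   [¬∨-rule on 13]
16. □(¬s ∨ p), w2   [□-rule on 4 via w0Rw2]
17. ¬s ∨ p, w2   [□-rule on 6 via w0Rw2]
18. p, w2   [∨-rule on 17 (branches; this branch)]
Accessibility: w0Rw0, w0Rw1, w0Rw2, w1Rw0, w1Rw1, w1Rw2, w2Rw0, w2Rw1, w2Rw2
Branch closes: p and ¬p both at w2.
(One branch shown.) All branches close.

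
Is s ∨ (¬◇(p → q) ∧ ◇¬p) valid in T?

No, not valid

Tableau for the negation ¬(s ∨ (¬◇(p → q) ∧ ◇¬p)):
1. ¬(s ∨ (¬◇(p → q) ∧ ◇¬p)), u
2. ¬s, u   [¬∨-rule on 1]
3. ¬(¬◇(p → q) ∧ ◇¬p), u   [¬∨-rule on 1]
4. ¬◇¬p, u   [¬∧-rule on 3 (branches; this branch)]
5. p, u   [¬◇-rule on 4 via uRu]
Accessibility: uRu
The negation has an open branch (countermodel exists).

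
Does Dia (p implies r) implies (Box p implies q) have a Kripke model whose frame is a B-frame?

1. Dia (p implies r) implies (Box p implies q), u
2. Box p implies q, u
3. q, u
Accessibility: uRu

Satisfiable (open branch found)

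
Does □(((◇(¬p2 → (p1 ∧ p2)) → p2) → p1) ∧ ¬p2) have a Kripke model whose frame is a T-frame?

1. □(((◇(¬p2 → (p1 ∧ p2)) → p2) → p1) ∧ ¬p2), u
2. ((◇(¬p2 → (p1 ∧ p2)) → p2) → p1) ∧ ¬p2, u
3. (◇(¬p2 → (p1 ∧ p2)) → p2) → p1, u
4. ¬p2, u
5. p1, u
Accessibility: uRu

Satisfiable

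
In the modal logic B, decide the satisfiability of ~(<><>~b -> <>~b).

1. ~(<><>~b -> <>~b), 0
2. <><>~b, 0   [~->-rule on 1]
3. ~<>~b, 0   [~->-rule on 1]
4. b, 0   [~<>-rule on 3 via 0R0]
5. <>~b, 1   [<>-rule on 2: fresh world 1, 0R1]
6. b, 1   [~<>-rule on 3 via 0R1]
7. ~b, 2   [<>-rule on 5: fresh world 2, 1R2]
Accessibility: 0R0, 0R1, 1R0, 1R1, 1R2, 2R1, 2R2

Yes, satisfiable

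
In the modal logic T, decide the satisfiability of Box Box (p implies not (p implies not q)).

Satisfiable (open branch found)

1. Box Box (p implies not (p implies not q)), 0
2. Box (p implies not (p implies not q)), 0
3. p implies not (p implies not q), 0
4. not (p implies not q), 0
5. p, 0
6. q, 0
Accessibility: 0R0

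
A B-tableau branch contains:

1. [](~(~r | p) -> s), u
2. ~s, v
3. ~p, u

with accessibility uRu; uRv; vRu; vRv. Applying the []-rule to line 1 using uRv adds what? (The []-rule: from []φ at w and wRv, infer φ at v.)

~(~r | p) -> s, v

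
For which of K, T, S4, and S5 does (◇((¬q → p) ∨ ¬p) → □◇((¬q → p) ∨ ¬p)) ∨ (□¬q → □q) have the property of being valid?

K-tableau for the negation ¬((◇((¬q → p) ∨ ¬p) → □◇((¬q → p) ∨ ¬p)) ∨ (□¬q → □q)):
1. ¬((◇((¬q → p) ∨ ¬p) → □◇((¬q → p) ∨ ¬p)) ∨ (□¬q → □q)), 0
2. ¬(◇((¬q → p) ∨ ¬p) → □◇((¬q → p) ∨ ¬p)), 0
3. ¬(□¬q → □q), 0
4. ◇((¬q → p) ∨ ¬p), 0
5. ¬□◇((¬q → p) ∨ ¬p), 0
6. □¬q, 0
7. ¬□q, 0
8. (¬q → p) ∨ ¬p, 1
9. ¬q, 1
10. ¬p, 1
11. ¬◇((¬q → p) ∨ ¬p), 2
12. ¬q, 2
13. ¬q, 3
Accessibility: 0R1, 0R2, 0R3
Complete open branch: countermodel on a K-frame, so not valid in K.
T-tableau for the negation ¬((◇((¬q → p) ∨ ¬p) → □◇((¬q → p) ∨ ¬p)) ∨ (□¬q → □q)):
1. ¬((◇((¬q → p) ∨ ¬p) → □◇((¬q → p) ∨ ¬p)) ∨ (□¬q → □q)), 0
2. ¬(◇((¬q → p) ∨ ¬p) → □◇((¬q → p) ∨ ¬p)), 0
3. ¬(□¬q → □q), 0
4. ◇((¬q → p) ∨ ¬p), 0
5. ¬□◇((¬q → p) ∨ ¬p), 0
6. □¬q, 0
7. ¬□q, 0
8. ¬q, 0
9. (¬q → p) ∨ ¬p, 1
10. ¬q, 1
11. ¬q → p, 1
12. p, 1
13. ¬◇((¬q → p) ∨ ¬p), 2
14. ¬q, 2
15. ¬((¬q → p) ∨ ¬p), 2
16. ¬(¬q → p), 2
17. p, 2
18. ¬p, 2
Accessibility: 0R0, 0R1, 0R2, 1R1, 2R2
Branch closes: p and ¬p both at 2.
Every branch closes (one shown): valid in T, hence also in S4, S5 (every theorem of T is a theorem of S4 and S5).

T, S4, S5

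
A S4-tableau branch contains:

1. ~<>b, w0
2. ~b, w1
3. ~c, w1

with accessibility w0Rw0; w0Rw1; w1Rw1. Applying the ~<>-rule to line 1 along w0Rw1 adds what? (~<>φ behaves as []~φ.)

~<>φ behaves as []~φ: propagate the negated body to each accessible world.

~b, w1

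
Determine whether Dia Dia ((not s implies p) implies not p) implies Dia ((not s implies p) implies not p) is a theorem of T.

Not valid

Tableau for the negation not (Dia Dia ((not s implies p) implies not p) implies Dia ((not s implies p) implies not p)):
1. not (Dia Dia ((not s implies p) implies not p) implies Dia ((not s implies p) implies not p)), u
2. Dia Dia ((not s implies p) implies not p), u
3. not Dia ((not s implies p) implies not p), u
4. not ((not s implies p) implies not p), u
5. not s implies p, u
6. p, u
7. Dia ((not s implies p) implies not p), v
8. not ((not s implies p) implies not p), v
9. not s implies p, v
10. p, v
11. (not s implies p) implies not p, w
12. not p, w
Accessibility: uRu, uRv, vRv, vRw, wRw
The negation has an open branch (countermodel exists).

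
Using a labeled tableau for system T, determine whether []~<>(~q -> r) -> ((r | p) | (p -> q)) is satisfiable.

1. []~<>(~q -> r) -> ((r | p) | (p -> q)), w0
2. (r | p) | (p -> q), w0   [->-rule on 1 (branches; this branch)]
3. p -> q, w0   [|-rule on 2 (branches; this branch)]
4. q, w0   [->-rule on 3 (branches; this branch)]
Accessibility: w0Rw0

Satisfiable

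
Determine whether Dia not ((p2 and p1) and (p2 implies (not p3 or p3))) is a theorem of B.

Tableau for the negation not Dia not ((p2 and p1) and (p2 implies (not p3 or p3))):
1. not Dia not ((p2 and p1) and (p2 implies (not p3 or p3))), u
2. (p2 and p1) and (p2 implies (not p3 or p3)), u
3. p2 and p1, u
4. p2 implies (not p3 or p3), u
5. p2, u
6. p1, u
7. not p3 or p3, u
8. p3, u
Accessibility: uRu
The negation has an open branch (countermodel exists).

Not valid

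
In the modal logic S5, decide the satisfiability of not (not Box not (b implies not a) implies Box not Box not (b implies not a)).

No, unsatisfiable

1. not (not Box not (b implies not a) implies Box not Box not (b implies not a)), w0
2. not Box not (b implies not a), w0   [neg-implies-rule on 1]
3. not Box not Box not (b implies not a), w0   [neg-implies-rule on 1]
4. b implies not a, w1   [neg-Box-rule on 2: fresh world w1, w0Rw1]
5. not a, w1   [implies-rule on 4 (branches; this branch)]
6. Box not (b implies not a), w2   [neg-Box-rule on 3: fresh world w2, w0Rw2]
7. not (b implies not a), w0   [Box-rule on 6 via w2Rw0]
8. b, w0   [neg-implies-rule on 7]
9. a, w0   [neg-implies-rule on 7]
10. not (b implies not a), w1   [Box-rule on 6 via w2Rw1]
11. b, w1   [neg-implies-rule on 10]
12. a, w1   [neg-implies-rule on 10]
Accessibility: w0Rw0, w0Rw1, w0Rw2, w1Rw0, w1Rw1, w1Rw2, w2Rw0, w2Rw1, w2Rw2
Branch closes: a and not a both at w1.
All branches of the tableau close; one closing branch shown above.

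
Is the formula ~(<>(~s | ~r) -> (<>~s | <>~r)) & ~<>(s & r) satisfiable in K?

No, unsatisfiable

1. ~(<>(~s | ~r) -> (<>~s | <>~r)) & ~<>(s & r), w0
2. ~(<>(~s | ~r) -> (<>~s | <>~r)), w0
3. ~<>(s & r), w0
4. <>(~s | ~r), w0
5. ~(<>~s | <>~r), w0
6. ~<>~s, w0
7. ~<>~r, w0
8. ~s | ~r, w1
9. ~(s & r), w1
10. s, w1
11. r, w1
12. ~r, w1
Accessibility: w0Rw1
Branch closes: r and ~r both at w1.
(One branch shown.) All branches close.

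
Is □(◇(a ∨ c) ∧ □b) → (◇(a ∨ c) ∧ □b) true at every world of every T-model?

Valid in T

Tableau for the negation ¬(□(◇(a ∨ c) ∧ □b) → (◇(a ∨ c) ∧ □b)):
1. ¬(□(◇(a ∨ c) ∧ □b) → (◇(a ∨ c) ∧ □b)), 0
2. □(◇(a ∨ c) ∧ □b), 0   [¬→-rule on 1]
3. ¬(◇(a ∨ c) ∧ □b), 0   [¬→-rule on 1]
4. ◇(a ∨ c) ∧ □b, 0   [□-rule on 2 via 0R0]
5. ◇(a ∨ c), 0   [∧-rule on 4]
6. □b, 0   [∧-rule on 4]
7. b, 0   [□-rule on 6 via 0R0]
8. ¬□b, 0   [¬∧-rule on 3 (branches; this branch)]
9. a ∨ c, 1   [◇-rule on 5: fresh world 1, 0R1]
10. ◇(a ∨ c) ∧ □b, 1   [□-rule on 2 via 0R1]
11. ◇(a ∨ c), 1   [∧-rule on 10]
12. □b, 1   [∧-rule on 10]
13. b, 1   [□-rule on 6 via 0R1]
14. c, 1   [∨-rule on 9 (branches; this branch)]
15. ¬b, 2   [¬□-rule on 8: fresh world 2, 0R2]
16. ◇(a ∨ c) ∧ □b, 2   [□-rule on 2 via 0R2]
17. ◇(a ∨ c), 2   [∧-rule on 16]
18. □b, 2   [∧-rule on 16]
19. b, 2   [□-rule on 6 via 0R2]
Accessibility: 0R0, 0R1, 0R2, 1R1, 2R2
Branch closes: b and ¬b both at 2.
Every branch of the negation's tableau closes; the branch above is one of them.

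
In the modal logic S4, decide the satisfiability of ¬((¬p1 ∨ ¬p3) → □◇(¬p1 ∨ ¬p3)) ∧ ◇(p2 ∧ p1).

Yes, satisfiable

1. ¬((¬p1 ∨ ¬p3) → □◇(¬p1 ∨ ¬p3)) ∧ ◇(p2 ∧ p1), w0
2. ¬((¬p1 ∨ ¬p3) → □◇(¬p1 ∨ ¬p3)), w0
3. ◇(p2 ∧ p1), w0
4. ¬p1 ∨ ¬p3, w0
5. ¬□◇(¬p1 ∨ ¬p3), w0
6. ¬p3, w0
7. p2 ∧ p1, w1
8. p2, w1
9. p1, w1
10. ¬◇(¬p1 ∨ ¬p3), w2
11. ¬(¬p1 ∨ ¬p3), w2
12. p1, w2
13. p3, w2
Accessibility: w0Rw0, w0Rw1, w0Rw2, w1Rw1, w2Rw2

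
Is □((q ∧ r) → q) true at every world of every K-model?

Yes, valid

Tableau for the negation ¬□((q ∧ r) → q):
1. ¬□((q ∧ r) → q), w0
2. ¬((q ∧ r) → q), w1
3. q ∧ r, w1
4. ¬q, w1
5. q, w1
6. r, w1
Accessibility: w0Rw1
Branch closes: q and ¬q both at w1.
All branches of the negation close; one closing branch shown above.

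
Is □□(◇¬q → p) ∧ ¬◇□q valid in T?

No, not valid

Tableau for the negation ¬(□□(◇¬q → p) ∧ ¬◇□q):
1. ¬(□□(◇¬q → p) ∧ ¬◇□q), w0
2. ◇□q, w0
3. □q, w1
4. q, w1
Accessibility: w0Rw0, w0Rw1, w1Rw1
The negation has an open branch (countermodel exists).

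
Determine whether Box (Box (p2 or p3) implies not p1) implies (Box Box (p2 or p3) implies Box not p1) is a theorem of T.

Tableau for the negation not (Box (Box (p2 or p3) implies not p1) implies (Box Box (p2 or p3) implies Box not p1)):
1. not (Box (Box (p2 or p3) implies not p1) implies (Box Box (p2 or p3) implies Box not p1)), 0
2. Box (Box (p2 or p3) implies not p1), 0
3. not (Box Box (p2 or p3) implies Box not p1), 0
4. Box Box (p2 or p3), 0
5. not Box not p1, 0
6. Box (p2 or p3) implies not p1, 0
7. Box (p2 or p3), 0
8. p2 or p3, 0
9. not Box (p2 or p3), 0
10. p3, 0
11. p1, 1
12. Box (p2 or p3) implies not p1, 1
13. Box (p2 or p3), 1
14. p2 or p3, 1
15. not Box (p2 or p3), 1
16. p3, 1
17. not (p2 or p3), 2
18. not p2, 2
19. not p3, 2
20. Box (p2 or p3) implies not p1, 2
21. Box (p2 or p3), 2
22. p2 or p3, 2
23. not p1, 2
24. p3, 2
Accessibility: 0R0, 0R1, 0R2, 1R1, 2R2
Branch closes: p3 and not p3 both at 2.
Every branch of the negation's tableau closes; the branch above is one of them.

Valid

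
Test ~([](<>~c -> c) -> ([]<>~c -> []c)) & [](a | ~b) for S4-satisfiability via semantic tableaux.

1. ~([](<>~c -> c) -> ([]<>~c -> []c)) & [](a | ~b), 0
2. ~([](<>~c -> c) -> ([]<>~c -> []c)), 0   [&-rule on 1]
3. [](a | ~b), 0   [&-rule on 1]
4. [](<>~c -> c), 0   [~->-rule on 2]
5. ~([]<>~c -> []c), 0   [~->-rule on 2]
6. []<>~c, 0   [~->-rule on 5]
7. ~[]c, 0   [~->-rule on 5]
8. a | ~b, 0   [[]-rule on 3 via 0R0]
9. <>~c -> c, 0   [[]-rule on 4 via 0R0]
10. <>~c, 0   [[]-rule on 6 via 0R0]
11. ~b, 0   [|-rule on 8 (branches; this branch)]
12. c, 0   [->-rule on 9 (branches; this branch)]
13. ~c, 1   [~[]-rule on 7: fresh world 1, 0R1]
14. a | ~b, 1   [[]-rule on 3 via 0R1]
15. <>~c -> c, 1   [[]-rule on 4 via 0R1]
16. <>~c, 1   [[]-rule on 6 via 0R1]
17. ~b, 1   [|-rule on 14 (branches; this branch)]
18. ~<>~c, 1   [->-rule on 15 (branches; this branch)]
19. c, 1   [~<>-rule on 18 via 1R1]
Accessibility: 0R0, 0R1, 1R1
Branch closes: c and ~c both at 1.
(One branch shown.) All branches close.

No, unsatisfiable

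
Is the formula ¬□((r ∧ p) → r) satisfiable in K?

1. ¬□((r ∧ p) → r), 0
2. ¬((r ∧ p) → r), 1   [¬□-rule on 1: fresh world 1, 0R1]
3. r ∧ p, 1   [¬→-rule on 2]
4. ¬r, 1   [¬→-rule on 2]
5. r, 1   [∧-rule on 3]
6. p, 1   [∧-rule on 3]
Accessibility: 0R1
Branch closes: r and ¬r both at 1.
Every branch closes; the branch above is one of them.

No, unsatisfiable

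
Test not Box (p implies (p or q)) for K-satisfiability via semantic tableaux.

1. not Box (p implies (p or q)), w0
2. not (p implies (p or q)), w1
3. p, w1
4. not (p or q), w1
5. not p, w1
6. not q, w1
Accessibility: w0Rw1
Branch closes: p and not p both at w1.
(One branch shown.) All branches close.

Unsatisfiable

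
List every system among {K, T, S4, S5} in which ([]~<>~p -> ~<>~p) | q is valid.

T-tableau for the negation ~(([]~<>~p -> ~<>~p) | q):
1. ~(([]~<>~p -> ~<>~p) | q), u
2. ~([]~<>~p -> ~<>~p), u   [~|-rule on 1]
3. ~q, u   [~|-rule on 1]
4. []~<>~p, u   [~->-rule on 2]
5. <>~p, u   [~->-rule on 2]
6. ~<>~p, u   [[]-rule on 4 via uRu]
7. p, u   [~<>-rule on 6 via uRu]
8. ~p, v   [<>-rule on 5: fresh world v, uRv]
9. ~<>~p, v   [[]-rule on 4 via uRv]
10. p, v   [~<>-rule on 6 via uRv]
Accessibility: uRu, uRv, vRv
Branch closes: p and ~p both at v.
Every branch closes (one shown): valid in T, hence also in S4, S5 (every theorem of T is a theorem of S4 and S5).
K-tableau for the negation ~(([]~<>~p -> ~<>~p) | q):
1. ~(([]~<>~p -> ~<>~p) | q), u
2. ~([]~<>~p -> ~<>~p), u   [~|-rule on 1]
3. ~q, u   [~|-rule on 1]
4. []~<>~p, u   [~->-rule on 2]
5. <>~p, u   [~->-rule on 2]
6. ~p, v   [<>-rule on 5: fresh world v, uRv]
7. ~<>~p, v   [[]-rule on 4 via uRv]
Accessibility: uRv
Complete open branch: countermodel on a K-frame, so not valid in K.

T, S4, S5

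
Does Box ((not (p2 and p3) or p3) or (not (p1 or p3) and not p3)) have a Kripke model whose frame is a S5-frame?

Satisfiable (open branch found)

1. Box ((not (p2 and p3) or p3) or (not (p1 or p3) and not p3)), u
2. (not (p2 and p3) or p3) or (not (p1 or p3) and not p3), u
3. not (p1 or p3) and not p3, u
4. not (p1 or p3), u
5. not p3, u
6. not p1, u
Accessibility: uRu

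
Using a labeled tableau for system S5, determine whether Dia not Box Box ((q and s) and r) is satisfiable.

1. Dia not Box Box ((q and s) and r), w0
2. not Box Box ((q and s) and r), w1
3. not Box ((q and s) and r), w2
4. not ((q and s) and r), w3
5. not r, w3
Accessibility: w0Rw0, w0Rw1, w0Rw2, w0Rw3, w1Rw0, w1Rw1, w1Rw2, w1Rw3, w2Rw0, w2Rw1, w2Rw2, w2Rw3, w3Rw0, w3Rw1, w3Rw2, w3Rw3

Satisfiable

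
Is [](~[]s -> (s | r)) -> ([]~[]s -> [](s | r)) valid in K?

Valid

Tableau for the negation ~([](~[]s -> (s | r)) -> ([]~[]s -> [](s | r))):
1. ~([](~[]s -> (s | r)) -> ([]~[]s -> [](s | r))), u
2. [](~[]s -> (s | r)), u
3. ~([]~[]s -> [](s | r)), u
4. []~[]s, u
5. ~[](s | r), u
6. ~(s | r), v
7. ~s, v
8. ~r, v
9. ~[]s -> (s | r), v
10. ~[]s, v
11. []s, v
12. ~s, w
13. s, w
Accessibility: uRv, vRw
Branch closes: s and ~s both at w.
Every branch of the negation's tableau closes; the branch above is one of them.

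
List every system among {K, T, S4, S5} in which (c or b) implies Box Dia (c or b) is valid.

S5

S5-tableau for the negation not ((c or b) implies Box Dia (c or b)):
1. not ((c or b) implies Box Dia (c or b)), w0
2. c or b, w0   [neg-implies-rule on 1]
3. not Box Dia (c or b), w0   [neg-implies-rule on 1]
4. b, w0   [or-rule on 2 (branches; this branch)]
5. not Dia (c or b), w1   [neg-Box-rule on 3: fresh world w1, w0Rw1]
6. not (c or b), w0   [neg-Dia-rule on 5 via w1Rw0]
7. not c, w0   [neg-or-rule on 6]
8. not b, w0   [neg-or-rule on 6]
Accessibility: w0Rw0, w0Rw1, w1Rw0, w1Rw1
Branch closes: b and not b both at w0.
Every branch closes (one shown): valid in S5.
S4-tableau for the negation not ((c or b) implies Box Dia (c or b)):
1. not ((c or b) implies Box Dia (c or b)), w0
2. c or b, w0   [neg-implies-rule on 1]
3. not Box Dia (c or b), w0   [neg-implies-rule on 1]
4. b, w0   [or-rule on 2 (branches; this branch)]
5. not Dia (c or b), w1   [neg-Box-rule on 3: fresh world w1, w0Rw1]
6. not (c or b), w1   [neg-Dia-rule on 5 via w1Rw1]
7. not c, w1   [neg-or-rule on 6]
8. not b, w1   [neg-or-rule on 6]
Accessibility: w0Rw0, w0Rw1, w1Rw1
Complete open branch: countermodel on an S4-frame, so not valid in S4, nor in K, T (the same frame is also a K-frame and a T-frame).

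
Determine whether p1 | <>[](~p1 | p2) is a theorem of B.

Tableau for the negation ~(p1 | <>[](~p1 | p2)):
1. ~(p1 | <>[](~p1 | p2)), u
2. ~p1, u
3. ~<>[](~p1 | p2), u
4. ~[](~p1 | p2), u
5. ~(~p1 | p2), v
6. p1, v
7. ~p2, v
8. ~[](~p1 | p2), v
9. ~(~p1 | p2), w
10. p1, w
11. ~p2, w
Accessibility: uRu, uRv, vRu, vRv, vRw, wRv, wRw
The negation has an open branch (countermodel exists).

Invalid (countermodel exists)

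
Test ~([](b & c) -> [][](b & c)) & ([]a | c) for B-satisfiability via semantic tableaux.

Satisfiable

1. ~([](b & c) -> [][](b & c)) & ([]a | c), 0
2. ~([](b & c) -> [][](b & c)), 0
3. []a | c, 0
4. [](b & c), 0
5. ~[][](b & c), 0
6. b & c, 0
7. b, 0
8. c, 0
9. ~[](b & c), 1
10. b & c, 1
11. b, 1
12. c, 1
13. ~(b & c), 2
14. ~c, 2
Accessibility: 0R0, 0R1, 1R0, 1R1, 1R2, 2R1, 2R2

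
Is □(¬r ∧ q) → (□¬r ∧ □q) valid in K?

Tableau for the negation ¬(□(¬r ∧ q) → (□¬r ∧ □q)):
1. ¬(□(¬r ∧ q) → (□¬r ∧ □q)), 0
2. □(¬r ∧ q), 0
3. ¬(□¬r ∧ □q), 0
4. ¬□q, 0
5. ¬q, 1
6. ¬r ∧ q, 1
7. ¬r, 1
8. q, 1
Accessibility: 0R1
Branch closes: q and ¬q both at 1.
Every branch of the negation's tableau closes; the branch above is one of them.

Valid in K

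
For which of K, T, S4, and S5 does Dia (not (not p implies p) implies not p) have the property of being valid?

T, S4, S5

K-tableau for the negation not Dia (not (not p implies p) implies not p):
1. not Dia (not (not p implies p) implies not p), w0
Complete open branch: countermodel on a K-frame, so not valid in K.
T-tableau for the negation not Dia (not (not p implies p) implies not p):
1. not Dia (not (not p implies p) implies not p), w0
2. not (not (not p implies p) implies not p), w0   [neg-Dia-rule on 1 via w0Rw0]
3. not (not p implies p), w0   [neg-implies-rule on 2]
4. p, w0   [neg-implies-rule on 2]
5. not p, w0   [neg-implies-rule on 3]
Accessibility: w0Rw0
Branch closes: p and not p both at w0.
Every branch closes (one shown): valid in T, hence also in S4, S5 (every theorem of T is a theorem of S4 and S5).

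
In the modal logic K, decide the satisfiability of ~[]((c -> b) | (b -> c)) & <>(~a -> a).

1. ~[]((c -> b) | (b -> c)) & <>(~a -> a), 0
2. ~[]((c -> b) | (b -> c)), 0
3. <>(~a -> a), 0
4. ~((c -> b) | (b -> c)), 1
5. ~(c -> b), 1
6. ~(b -> c), 1
7. c, 1
8. ~b, 1
9. b, 1
10. ~c, 1
Accessibility: 0R1
Branch closes: b and ~b both at 1.
Every branch closes; the branch above is one of them.

Unsatisfiable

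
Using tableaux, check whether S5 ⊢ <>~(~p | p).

Tableau for the negation ~<>~(~p | p):
1. ~<>~(~p | p), 0
2. ~p | p, 0
3. p, 0
Accessibility: 0R0
The negation has an open branch (countermodel exists).

No, not valid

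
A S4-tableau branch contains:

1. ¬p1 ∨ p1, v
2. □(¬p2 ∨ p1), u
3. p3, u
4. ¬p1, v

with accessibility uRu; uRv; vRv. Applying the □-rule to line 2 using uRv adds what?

¬p2 ∨ p1, v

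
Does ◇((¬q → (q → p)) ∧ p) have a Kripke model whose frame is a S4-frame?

Satisfiable

1. ◇((¬q → (q → p)) ∧ p), w0
2. (¬q → (q → p)) ∧ p, w1   [◇-rule on 1: fresh world w1, w0Rw1]
3. ¬q → (q → p), w1   [∧-rule on 2]
4. p, w1   [∧-rule on 2]
5. q → p, w1   [→-rule on 3 (branches; this branch)]
Accessibility: w0Rw0, w0Rw1, w1Rw1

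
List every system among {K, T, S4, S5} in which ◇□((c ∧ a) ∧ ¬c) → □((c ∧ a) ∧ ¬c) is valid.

T-tableau for the negation ¬(◇□((c ∧ a) ∧ ¬c) → □((c ∧ a) ∧ ¬c)):
1. ¬(◇□((c ∧ a) ∧ ¬c) → □((c ∧ a) ∧ ¬c)), 0
2. ◇□((c ∧ a) ∧ ¬c), 0
3. ¬□((c ∧ a) ∧ ¬c), 0
4. □((c ∧ a) ∧ ¬c), 1
5. (c ∧ a) ∧ ¬c, 1
6. c ∧ a, 1
7. ¬c, 1
8. c, 1
9. a, 1
Accessibility: 0R0, 0R1, 1R1
Branch closes: c and ¬c both at 1.
Every branch closes (one shown): valid in T, hence also in S4, S5 (every theorem of T is a theorem of S4 and S5).
K-tableau for the negation ¬(◇□((c ∧ a) ∧ ¬c) → □((c ∧ a) ∧ ¬c)):
1. ¬(◇□((c ∧ a) ∧ ¬c) → □((c ∧ a) ∧ ¬c)), 0
2. ◇□((c ∧ a) ∧ ¬c), 0
3. ¬□((c ∧ a) ∧ ¬c), 0
4. □((c ∧ a) ∧ ¬c), 1
5. ¬((c ∧ a) ∧ ¬c), 2
6. c, 2
Accessibility: 0R1, 0R2
Complete open branch: countermodel on a K-frame, so not valid in K.

T, S4, S5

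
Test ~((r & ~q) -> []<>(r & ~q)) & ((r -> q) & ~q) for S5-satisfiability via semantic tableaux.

No, unsatisfiable

1. ~((r & ~q) -> []<>(r & ~q)) & ((r -> q) & ~q), u
2. ~((r & ~q) -> []<>(r & ~q)), u
3. (r -> q) & ~q, u
4. r & ~q, u
5. ~[]<>(r & ~q), u
6. r -> q, u
7. ~q, u
8. r, u
9. q, u
Accessibility: uRu
Branch closes: q and ~q both at u.
(One branch shown.) All branches close.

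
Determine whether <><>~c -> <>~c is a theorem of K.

Tableau for the negation ~(<><>~c -> <>~c):
1. ~(<><>~c -> <>~c), 0
2. <><>~c, 0
3. ~<>~c, 0
4. <>~c, 1
5. c, 1
6. ~c, 2
Accessibility: 0R1, 1R2
The negation has an open branch (countermodel exists).

Not valid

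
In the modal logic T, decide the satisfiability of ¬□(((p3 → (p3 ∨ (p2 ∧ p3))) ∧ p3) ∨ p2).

Satisfiable (open branch found)

1. ¬□(((p3 → (p3 ∨ (p2 ∧ p3))) ∧ p3) ∨ p2), u
2. ¬(((p3 → (p3 ∨ (p2 ∧ p3))) ∧ p3) ∨ p2), v   [¬□-rule on 1: fresh world v, uRv]
3. ¬((p3 → (p3 ∨ (p2 ∧ p3))) ∧ p3), v   [¬∨-rule on 2]
4. ¬p2, v   [¬∨-rule on 2]
5. ¬p3, v   [¬∧-rule on 3 (branches; this branch)]
Accessibility: uRu, uRv, vRv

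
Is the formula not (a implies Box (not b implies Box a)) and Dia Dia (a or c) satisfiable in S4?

1. not (a implies Box (not b implies Box a)) and Dia Dia (a or c), w0
2. not (a implies Box (not b implies Box a)), w0   [and-rule on 1]
3. Dia Dia (a or c), w0   [and-rule on 1]
4. a, w0   [neg-implies-rule on 2]
5. not Box (not b implies Box a), w0   [neg-implies-rule on 2]
6. Dia (a or c), w1   [Dia-rule on 3: fresh world w1, w0Rw1]
7. not (not b implies Box a), w2   [neg-Box-rule on 5: fresh world w2, w0Rw2]
8. not b, w2   [neg-implies-rule on 7]
9. not Box a, w2   [neg-implies-rule on 7]
10. a or c, w3   [Dia-rule on 6: fresh world w3, w1Rw3]
11. c, w3   [or-rule on 10 (branches; this branch)]
12. not a, w4   [neg-Box-rule on 9: fresh world w4, w2Rw4]
Accessibility: w0Rw0, w0Rw1, w0Rw2, w0Rw3, w0Rw4, w1Rw1, w1Rw3, w2Rw2, w2Rw4, w3Rw3, w4Rw4

Yes, satisfiable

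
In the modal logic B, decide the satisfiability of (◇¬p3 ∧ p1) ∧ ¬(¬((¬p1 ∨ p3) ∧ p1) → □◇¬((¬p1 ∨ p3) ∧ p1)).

1. (◇¬p3 ∧ p1) ∧ ¬(¬((¬p1 ∨ p3) ∧ p1) → □◇¬((¬p1 ∨ p3) ∧ p1)), w0
2. ◇¬p3 ∧ p1, w0
3. ¬(¬((¬p1 ∨ p3) ∧ p1) → □◇¬((¬p1 ∨ p3) ∧ p1)), w0
4. ◇¬p3, w0
5. p1, w0
6. ¬((¬p1 ∨ p3) ∧ p1), w0
7. ¬□◇¬((¬p1 ∨ p3) ∧ p1), w0
8. ¬(¬p1 ∨ p3), w0
9. ¬p3, w0
10. ¬p3, w1
11. ¬◇¬((¬p1 ∨ p3) ∧ p1), w2
12. (¬p1 ∨ p3) ∧ p1, w0
13. ¬p1 ∨ p3, w0
14. (¬p1 ∨ p3) ∧ p1, w2
15. ¬p1 ∨ p3, w2
16. p1, w2
17. p3, w0
Accessibility: w0Rw0, w0Rw1, w0Rw2, w1Rw0, w1Rw1, w2Rw0, w2Rw2
Branch closes: p3 and ¬p3 both at w0.
(One branch shown.) All branches close.

Unsatisfiable (every branch closes)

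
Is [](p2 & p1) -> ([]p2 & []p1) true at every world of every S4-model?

Yes, valid

Tableau for the negation ~([](p2 & p1) -> ([]p2 & []p1)):
1. ~([](p2 & p1) -> ([]p2 & []p1)), u
2. [](p2 & p1), u
3. ~([]p2 & []p1), u
4. p2 & p1, u
5. p2, u
6. p1, u
7. ~[]p1, u
8. ~p1, v
9. p2 & p1, v
10. p2, v
11. p1, v
Accessibility: uRu, uRv, vRv
Branch closes: p1 and ~p1 both at v.
Every branch of the negation's tableau closes; the branch above is one of them.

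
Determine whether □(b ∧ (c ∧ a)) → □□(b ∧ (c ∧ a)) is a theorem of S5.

Yes, valid

Tableau for the negation ¬(□(b ∧ (c ∧ a)) → □□(b ∧ (c ∧ a))):
1. ¬(□(b ∧ (c ∧ a)) → □□(b ∧ (c ∧ a))), w0
2. □(b ∧ (c ∧ a)), w0
3. ¬□□(b ∧ (c ∧ a)), w0
4. b ∧ (c ∧ a), w0
5. b, w0
6. c ∧ a, w0
7. c, w0
8. a, w0
9. ¬□(b ∧ (c ∧ a)), w1
10. b ∧ (c ∧ a), w1
11. b, w1
12. c ∧ a, w1
13. c, w1
14. a, w1
15. ¬(b ∧ (c ∧ a)), w2
16. b ∧ (c ∧ a), w2
17. b, w2
18. c ∧ a, w2
19. c, w2
20. a, w2
21. ¬(c ∧ a), w2
22. ¬a, w2
Accessibility: w0Rw0, w0Rw1, w0Rw2, w1Rw0, w1Rw1, w1Rw2, w2Rw0, w2Rw1, w2Rw2
Branch closes: a and ¬a both at w2.
All branches of the negation close; one closing branch shown above.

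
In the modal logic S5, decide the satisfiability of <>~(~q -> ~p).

Satisfiable (open branch found)

1. <>~(~q -> ~p), u
2. ~(~q -> ~p), v   [<>-rule on 1: fresh world v, uRv]
3. ~q, v   [~->-rule on 2]
4. p, v   [~->-rule on 2]
Accessibility: uRu, uRv, vRu, vRv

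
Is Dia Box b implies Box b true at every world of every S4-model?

No, not valid

Tableau for the negation not (Dia Box b implies Box b):
1. not (Dia Box b implies Box b), u
2. Dia Box b, u
3. not Box b, u
4. Box b, v
5. b, v
6. not b, w
Accessibility: uRu, uRv, uRw, vRv, wRw
The negation has an open branch (countermodel exists).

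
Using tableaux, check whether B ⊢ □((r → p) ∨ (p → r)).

Tableau for the negation ¬□((r → p) ∨ (p → r)):
1. ¬□((r → p) ∨ (p → r)), u
2. ¬((r → p) ∨ (p → r)), v   [¬□-rule on 1: fresh world v, uRv]
3. ¬(r → p), v   [¬∨-rule on 2]
4. ¬(p → r), v   [¬∨-rule on 2]
5. r, v   [¬→-rule on 3]
6. ¬p, v   [¬→-rule on 3]
7. p, v   [¬→-rule on 4]
8. ¬r, v   [¬→-rule on 4]
Accessibility: uRu, uRv, vRu, vRv
Branch closes: p and ¬p both at v.
All branches of the negation close; one closing branch shown above.

Valid in B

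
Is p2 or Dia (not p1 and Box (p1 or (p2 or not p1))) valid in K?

Tableau for the negation not (p2 or Dia (not p1 and Box (p1 or (p2 or not p1)))):
1. not (p2 or Dia (not p1 and Box (p1 or (p2 or not p1)))), w0
2. not p2, w0
3. not Dia (not p1 and Box (p1 or (p2 or not p1))), w0
The negation has an open branch (countermodel exists).

Invalid (countermodel exists)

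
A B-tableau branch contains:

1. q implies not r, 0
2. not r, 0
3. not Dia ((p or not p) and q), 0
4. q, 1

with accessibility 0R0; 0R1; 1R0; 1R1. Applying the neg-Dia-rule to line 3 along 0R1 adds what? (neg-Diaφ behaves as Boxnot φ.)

not ((p or not p) and q), 1

neg-Diaφ behaves as Boxnot φ: propagate the negated body to each accessible world.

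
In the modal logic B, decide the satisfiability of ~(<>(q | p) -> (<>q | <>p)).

1. ~(<>(q | p) -> (<>q | <>p)), w0
2. <>(q | p), w0   [~->-rule on 1]
3. ~(<>q | <>p), w0   [~->-rule on 1]
4. ~<>q, w0   [~|-rule on 3]
5. ~<>p, w0   [~|-rule on 3]
6. ~q, w0   [~<>-rule on 4 via w0Rw0]
7. ~p, w0   [~<>-rule on 5 via w0Rw0]
8. q | p, w1   [<>-rule on 2: fresh world w1, w0Rw1]
9. ~q, w1   [~<>-rule on 4 via w0Rw1]
10. ~p, w1   [~<>-rule on 5 via w0Rw1]
11. p, w1   [|-rule on 8 (branches; this branch)]
Accessibility: w0Rw0, w0Rw1, w1Rw0, w1Rw1
Branch closes: p and ~p both at w1.
All branches of the tableau close; one closing branch shown above.

Unsatisfiable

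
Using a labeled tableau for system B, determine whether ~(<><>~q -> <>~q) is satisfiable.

Satisfiable (open branch found)

1. ~(<><>~q -> <>~q), u
2. <><>~q, u
3. ~<>~q, u
4. q, u
5. <>~q, v
6. q, v
7. ~q, w
Accessibility: uRu, uRv, vRu, vRv, vRw, wRv, wRw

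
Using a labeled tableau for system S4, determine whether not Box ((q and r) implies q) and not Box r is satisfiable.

Unsatisfiable

1. not Box ((q and r) implies q) and not Box r, 0
2. not Box ((q and r) implies q), 0
3. not Box r, 0
4. not ((q and r) implies q), 1
5. q and r, 1
6. not q, 1
7. q, 1
8. r, 1
Accessibility: 0R0, 0R1, 1R1
Branch closes: q and not q both at 1.
(One branch shown.) All branches close.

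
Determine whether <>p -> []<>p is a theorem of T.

Not valid

Tableau for the negation ~(<>p -> []<>p):
1. ~(<>p -> []<>p), w0
2. <>p, w0
3. ~[]<>p, w0
4. p, w1
5. ~<>p, w2
6. ~p, w2
Accessibility: w0Rw0, w0Rw1, w0Rw2, w1Rw1, w2Rw2
The negation has an open branch (countermodel exists).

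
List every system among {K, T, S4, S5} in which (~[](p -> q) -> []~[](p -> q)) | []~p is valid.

S5

S5-tableau for the negation ~((~[](p -> q) -> []~[](p -> q)) | []~p):
1. ~((~[](p -> q) -> []~[](p -> q)) | []~p), w0
2. ~(~[](p -> q) -> []~[](p -> q)), w0
3. ~[]~p, w0
4. ~[](p -> q), w0
5. ~[]~[](p -> q), w0
6. p, w1
7. ~(p -> q), w2
8. p, w2
9. ~q, w2
10. [](p -> q), w3
11. p -> q, w0
12. p -> q, w1
13. p -> q, w2
14. p -> q, w3
15. q, w0
16. q, w1
17. q, w2
Accessibility: w0Rw0, w0Rw1, w0Rw2, w0Rw3, w1Rw0, w1Rw1, w1Rw2, w1Rw3, w2Rw0, w2Rw1, w2Rw2, w2Rw3, w3Rw0, w3Rw1, w3Rw2, w3Rw3
Branch closes: q and ~q both at w2.
Every branch closes (one shown): valid in S5.
S4-tableau for the negation ~((~[](p -> q) -> []~[](p -> q)) | []~p):
1. ~((~[](p -> q) -> []~[](p -> q)) | []~p), w0
2. ~(~[](p -> q) -> []~[](p -> q)), w0
3. ~[]~p, w0
4. ~[](p -> q), w0
5. ~[]~[](p -> q), w0
6. p, w1
7. ~(p -> q), w2
8. p, w2
9. ~q, w2
10. [](p -> q), w3
11. p -> q, w3
12. q, w3
Accessibility: w0Rw0, w0Rw1, w0Rw2, w0Rw3, w1Rw1, w2Rw2, w3Rw3
Complete open branch: countermodel on an S4-frame, so not valid in S4, nor in K, T (the same frame is also a K-frame and a T-frame).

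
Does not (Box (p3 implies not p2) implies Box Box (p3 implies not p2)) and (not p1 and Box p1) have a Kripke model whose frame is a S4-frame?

1. not (Box (p3 implies not p2) implies Box Box (p3 implies not p2)) and (not p1 and Box p1), 0
2. not (Box (p3 implies not p2) implies Box Box (p3 implies not p2)), 0
3. not p1 and Box p1, 0
4. Box (p3 implies not p2), 0
5. not Box Box (p3 implies not p2), 0
6. not p1, 0
7. Box p1, 0
8. p3 implies not p2, 0
9. p1, 0
Accessibility: 0R0
Branch closes: p1 and not p1 both at 0.
Every branch closes; the branch above is one of them.

Unsatisfiable (every branch closes)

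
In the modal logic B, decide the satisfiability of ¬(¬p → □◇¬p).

No, unsatisfiable

1. ¬(¬p → □◇¬p), u
2. ¬p, u   [¬→-rule on 1]
3. ¬□◇¬p, u   [¬→-rule on 1]
4. ¬◇¬p, v   [¬□-rule on 3: fresh world v, uRv]
5. p, u   [¬◇-rule on 4 via vRu]
Accessibility: uRu, uRv, vRu, vRv
Branch closes: p and ¬p both at u.
Every branch closes; the branch above is one of them.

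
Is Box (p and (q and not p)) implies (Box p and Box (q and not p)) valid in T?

Tableau for the negation not (Box (p and (q and not p)) implies (Box p and Box (q and not p))):
1. not (Box (p and (q and not p)) implies (Box p and Box (q and not p))), w0
2. Box (p and (q and not p)), w0
3. not (Box p and Box (q and not p)), w0
4. p and (q and not p), w0
5. p, w0
6. q and not p, w0
7. q, w0
8. not p, w0
Accessibility: w0Rw0
Branch closes: p and not p both at w0.
All branches of the negation close; one closing branch shown above.

Valid in T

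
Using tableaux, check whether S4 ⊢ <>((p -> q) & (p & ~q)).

No, not valid

Tableau for the negation ~<>((p -> q) & (p & ~q)):
1. ~<>((p -> q) & (p & ~q)), w0
2. ~((p -> q) & (p & ~q)), w0
3. ~(p & ~q), w0
4. q, w0
Accessibility: w0Rw0
The negation has an open branch (countermodel exists).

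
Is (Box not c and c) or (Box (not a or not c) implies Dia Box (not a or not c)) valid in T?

Tableau for the negation not ((Box not c and c) or (Box (not a or not c) implies Dia Box (not a or not c))):
1. not ((Box not c and c) or (Box (not a or not c) implies Dia Box (not a or not c))), 0
2. not (Box not c and c), 0
3. not (Box (not a or not c) implies Dia Box (not a or not c)), 0
4. Box (not a or not c), 0
5. not Dia Box (not a or not c), 0
6. not a or not c, 0
7. not Box (not a or not c), 0
8. not c, 0
9. not (not a or not c), 1
10. a, 1
11. c, 1
12. not a or not c, 1
13. not Box (not a or not c), 1
14. not c, 1
Accessibility: 0R0, 0R1, 1R1
Branch closes: c and not c both at 1.
All branches of the negation close; one closing branch shown above.

Valid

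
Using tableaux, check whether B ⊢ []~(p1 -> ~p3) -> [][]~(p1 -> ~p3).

Tableau for the negation ~([]~(p1 -> ~p3) -> [][]~(p1 -> ~p3)):
1. ~([]~(p1 -> ~p3) -> [][]~(p1 -> ~p3)), u
2. []~(p1 -> ~p3), u
3. ~[][]~(p1 -> ~p3), u
4. ~(p1 -> ~p3), u
5. p1, u
6. p3, u
7. ~[]~(p1 -> ~p3), v
8. ~(p1 -> ~p3), v
9. p1, v
10. p3, v
11. p1 -> ~p3, w
12. ~p3, w
Accessibility: uRu, uRv, vRu, vRv, vRw, wRv, wRw
The negation has an open branch (countermodel exists).

No, not valid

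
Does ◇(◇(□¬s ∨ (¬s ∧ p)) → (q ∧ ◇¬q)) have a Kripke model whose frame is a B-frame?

1. ◇(◇(□¬s ∨ (¬s ∧ p)) → (q ∧ ◇¬q)), 0
2. ◇(□¬s ∨ (¬s ∧ p)) → (q ∧ ◇¬q), 1
3. q ∧ ◇¬q, 1
4. q, 1
5. ◇¬q, 1
6. ¬q, 2
Accessibility: 0R0, 0R1, 1R0, 1R1, 1R2, 2R1, 2R2

Satisfiable (open branch found)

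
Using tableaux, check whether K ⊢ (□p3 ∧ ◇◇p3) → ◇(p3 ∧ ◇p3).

Tableau for the negation ¬((□p3 ∧ ◇◇p3) → ◇(p3 ∧ ◇p3)):
1. ¬((□p3 ∧ ◇◇p3) → ◇(p3 ∧ ◇p3)), 0
2. □p3 ∧ ◇◇p3, 0   [¬→-rule on 1]
3. ¬◇(p3 ∧ ◇p3), 0   [¬→-rule on 1]
4. □p3, 0   [∧-rule on 2]
5. ◇◇p3, 0   [∧-rule on 2]
6. ◇p3, 1   [◇-rule on 5: fresh world 1, 0R1]
7. ¬(p3 ∧ ◇p3), 1   [¬◇-rule on 3 via 0R1]
8. p3, 1   [□-rule on 4 via 0R1]
9. ¬◇p3, 1   [¬∧-rule on 7 (branches; this branch)]
10. p3, 2   [◇-rule on 6: fresh world 2, 1R2]
11. ¬p3, 2   [¬◇-rule on 9 via 1R2]
Accessibility: 0R1, 1R2
Branch closes: p3 and ¬p3 both at 2.
All branches of the negation close; one closing branch shown above.

Valid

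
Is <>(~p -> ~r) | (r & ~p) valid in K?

Not valid

Tableau for the negation ~(<>(~p -> ~r) | (r & ~p)):
1. ~(<>(~p -> ~r) | (r & ~p)), w0
2. ~<>(~p -> ~r), w0
3. ~(r & ~p), w0
4. p, w0
The negation has an open branch (countermodel exists).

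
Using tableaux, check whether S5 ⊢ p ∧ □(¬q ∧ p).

Tableau for the negation ¬(p ∧ □(¬q ∧ p)):
1. ¬(p ∧ □(¬q ∧ p)), 0
2. ¬□(¬q ∧ p), 0   [¬∧-rule on 1 (branches; this branch)]
3. ¬(¬q ∧ p), 1   [¬□-rule on 2: fresh world 1, 0R1]
4. ¬p, 1   [¬∧-rule on 3 (branches; this branch)]
Accessibility: 0R0, 0R1, 1R0, 1R1
The negation has an open branch (countermodel exists).

Invalid (countermodel exists)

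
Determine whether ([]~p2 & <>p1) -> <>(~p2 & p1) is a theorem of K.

Valid

Tableau for the negation ~(([]~p2 & <>p1) -> <>(~p2 & p1)):
1. ~(([]~p2 & <>p1) -> <>(~p2 & p1)), 0
2. []~p2 & <>p1, 0
3. ~<>(~p2 & p1), 0
4. []~p2, 0
5. <>p1, 0
6. p1, 1
7. ~(~p2 & p1), 1
8. ~p2, 1
9. ~p1, 1
Accessibility: 0R1
Branch closes: p1 and ~p1 both at 1.
Every branch of the negation's tableau closes; the branch above is one of them.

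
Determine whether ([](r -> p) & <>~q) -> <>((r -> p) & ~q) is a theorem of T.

Tableau for the negation ~(([](r -> p) & <>~q) -> <>((r -> p) & ~q)):
1. ~(([](r -> p) & <>~q) -> <>((r -> p) & ~q)), 0
2. [](r -> p) & <>~q, 0
3. ~<>((r -> p) & ~q), 0
4. [](r -> p), 0
5. <>~q, 0
6. ~((r -> p) & ~q), 0
7. r -> p, 0
8. q, 0
9. p, 0
10. ~q, 1
11. ~((r -> p) & ~q), 1
12. r -> p, 1
13. ~(r -> p), 1
14. r, 1
15. ~p, 1
16. p, 1
Accessibility: 0R0, 0R1, 1R1
Branch closes: p and ~p both at 1.
All branches of the negation close; one closing branch shown above.

Yes, valid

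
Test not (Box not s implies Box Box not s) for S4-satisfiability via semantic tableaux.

1. not (Box not s implies Box Box not s), w0
2. Box not s, w0   [neg-implies-rule on 1]
3. not Box Box not s, w0   [neg-implies-rule on 1]
4. not s, w0   [Box-rule on 2 via w0Rw0]
5. not Box not s, w1   [neg-Box-rule on 3: fresh world w1, w0Rw1]
6. not s, w1   [Box-rule on 2 via w0Rw1]
7. s, w2   [neg-Box-rule on 5: fresh world w2, w1Rw2]
8. not s, w2   [Box-rule on 2 via w0Rw2]
Accessibility: w0Rw0, w0Rw1, w0Rw2, w1Rw1, w1Rw2, w2Rw2
Branch closes: s and not s both at w2.
Every branch closes; the branch above is one of them.

No, unsatisfiable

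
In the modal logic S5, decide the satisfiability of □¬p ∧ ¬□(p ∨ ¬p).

No, unsatisfiable

1. □¬p ∧ ¬□(p ∨ ¬p), 0
2. □¬p, 0
3. ¬□(p ∨ ¬p), 0
4. ¬p, 0
5. ¬(p ∨ ¬p), 1
6. ¬p, 1
7. p, 1
Accessibility: 0R0, 0R1, 1R0, 1R1
Branch closes: p and ¬p both at 1.
(One branch shown.) All branches close.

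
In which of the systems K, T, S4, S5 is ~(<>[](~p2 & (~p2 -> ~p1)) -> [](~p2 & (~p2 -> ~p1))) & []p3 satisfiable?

S5-tableau for the formula:
1. ~(<>[](~p2 & (~p2 -> ~p1)) -> [](~p2 & (~p2 -> ~p1))) & []p3, u
2. ~(<>[](~p2 & (~p2 -> ~p1)) -> [](~p2 & (~p2 -> ~p1))), u
3. []p3, u
4. <>[](~p2 & (~p2 -> ~p1)), u
5. ~[](~p2 & (~p2 -> ~p1)), u
6. p3, u
7. [](~p2 & (~p2 -> ~p1)), v
8. p3, v
9. ~p2 & (~p2 -> ~p1), u
10. ~p2, u
11. ~p2 -> ~p1, u
12. ~p2 & (~p2 -> ~p1), v
13. ~p2, v
14. ~p2 -> ~p1, v
15. ~p1, u
16. ~p1, v
17. ~(~p2 & (~p2 -> ~p1)), w
18. p3, w
19. ~p2 & (~p2 -> ~p1), w
20. ~p2, w
21. ~p2 -> ~p1, w
22. ~(~p2 -> ~p1), w
23. p1, w
24. ~p1, w
Accessibility: uRu, uRv, uRw, vRu, vRv, vRw, wRu, wRv, wRw
Branch closes: p1 and ~p1 both at w.
Every branch closes (one shown): unsatisfiable in S5.
S4-tableau for the formula:
1. ~(<>[](~p2 & (~p2 -> ~p1)) -> [](~p2 & (~p2 -> ~p1))) & []p3, u
2. ~(<>[](~p2 & (~p2 -> ~p1)) -> [](~p2 & (~p2 -> ~p1))), u
3. []p3, u
4. <>[](~p2 & (~p2 -> ~p1)), u
5. ~[](~p2 & (~p2 -> ~p1)), u
6. p3, u
7. [](~p2 & (~p2 -> ~p1)), v
8. p3, v
9. ~p2 & (~p2 -> ~p1), v
10. ~p2, v
11. ~p2 -> ~p1, v
12. ~p1, v
13. ~(~p2 & (~p2 -> ~p1)), w
14. p3, w
15. ~(~p2 -> ~p1), w
16. ~p2, w
17. p1, w
Accessibility: uRu, uRv, uRw, vRv, wRw
Complete open branch: satisfiable in S4, hence also in K, T (this S4-model is also a K-model and a T-model).

K, T, S4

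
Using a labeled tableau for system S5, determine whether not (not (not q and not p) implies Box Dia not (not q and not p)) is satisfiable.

Unsatisfiable (every branch closes)

1. not (not (not q and not p) implies Box Dia not (not q and not p)), u
2. not (not q and not p), u
3. not Box Dia not (not q and not p), u
4. p, u
5. not Dia not (not q and not p), v
6. not q and not p, u
7. not q, u
8. not p, u
Accessibility: uRu, uRv, vRu, vRv
Branch closes: p and not p both at u.
All branches of the tableau close; one closing branch shown above.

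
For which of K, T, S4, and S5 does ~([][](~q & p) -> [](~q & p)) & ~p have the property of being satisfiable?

K-tableau for the formula:
1. ~([][](~q & p) -> [](~q & p)) & ~p, 0
2. ~([][](~q & p) -> [](~q & p)), 0
3. ~p, 0
4. [][](~q & p), 0
5. ~[](~q & p), 0
6. ~(~q & p), 1
7. [](~q & p), 1
8. ~p, 1
Accessibility: 0R1
Complete open branch: satisfiable in K.
T-tableau for the formula:
1. ~([][](~q & p) -> [](~q & p)) & ~p, 0
2. ~([][](~q & p) -> [](~q & p)), 0
3. ~p, 0
4. [][](~q & p), 0
5. ~[](~q & p), 0
6. [](~q & p), 0
7. ~q & p, 0
8. ~q, 0
9. p, 0
Accessibility: 0R0
Branch closes: p and ~p both at 0.
Every branch closes (one shown): unsatisfiable in T, hence also in S4, S5 (every S4/S5-frame is a T-frame).

K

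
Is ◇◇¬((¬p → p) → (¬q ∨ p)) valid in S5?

Tableau for the negation ¬◇◇¬((¬p → p) → (¬q ∨ p)):
1. ¬◇◇¬((¬p → p) → (¬q ∨ p)), w0
2. ¬◇¬((¬p → p) → (¬q ∨ p)), w0
3. (¬p → p) → (¬q ∨ p), w0
4. ¬q ∨ p, w0
5. p, w0
Accessibility: w0Rw0
The negation has an open branch (countermodel exists).

Invalid (countermodel exists)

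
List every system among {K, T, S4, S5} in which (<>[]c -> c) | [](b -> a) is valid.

S5

S5-tableau for the negation ~((<>[]c -> c) | [](b -> a)):
1. ~((<>[]c -> c) | [](b -> a)), w0
2. ~(<>[]c -> c), w0
3. ~[](b -> a), w0
4. <>[]c, w0
5. ~c, w0
6. ~(b -> a), w1
7. b, w1
8. ~a, w1
9. []c, w2
10. c, w0
Accessibility: w0Rw0, w0Rw1, w0Rw2, w1Rw0, w1Rw1, w1Rw2, w2Rw0, w2Rw1, w2Rw2
Branch closes: c and ~c both at w0.
Every branch closes (one shown): valid in S5.
S4-tableau for the negation ~((<>[]c -> c) | [](b -> a)):
1. ~((<>[]c -> c) | [](b -> a)), w0
2. ~(<>[]c -> c), w0
3. ~[](b -> a), w0
4. <>[]c, w0
5. ~c, w0
6. ~(b -> a), w1
7. b, w1
8. ~a, w1
9. []c, w2
10. c, w2
Accessibility: w0Rw0, w0Rw1, w0Rw2, w1Rw1, w2Rw2
Complete open branch: countermodel on an S4-frame, so not valid in S4, nor in K, T (the same frame is also a K-frame and a T-frame).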